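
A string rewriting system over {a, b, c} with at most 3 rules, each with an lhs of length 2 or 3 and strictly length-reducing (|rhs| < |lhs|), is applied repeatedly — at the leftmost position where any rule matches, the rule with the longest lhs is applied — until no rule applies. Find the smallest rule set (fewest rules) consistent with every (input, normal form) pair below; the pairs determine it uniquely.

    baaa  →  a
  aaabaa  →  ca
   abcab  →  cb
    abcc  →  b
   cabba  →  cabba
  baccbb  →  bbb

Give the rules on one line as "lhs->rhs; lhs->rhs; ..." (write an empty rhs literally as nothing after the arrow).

aa->c; ac->b; bc->

  | baaa => bca => a
  | aaabaa => cabaa => cabc => ca
  | abcab => aab => cb
  | abcc => ac => b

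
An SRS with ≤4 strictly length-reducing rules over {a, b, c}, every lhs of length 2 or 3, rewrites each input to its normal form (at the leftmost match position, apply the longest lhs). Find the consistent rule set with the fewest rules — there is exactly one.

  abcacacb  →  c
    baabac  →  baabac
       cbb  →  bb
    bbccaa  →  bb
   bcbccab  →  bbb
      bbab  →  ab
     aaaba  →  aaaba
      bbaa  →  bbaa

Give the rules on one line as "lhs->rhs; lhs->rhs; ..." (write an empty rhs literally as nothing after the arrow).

abb->c; bab->ab; ca->; cb->b

  | abcacacb => abcacb => abcb => abb => c
  | baabac
  | cbb => bb
  | bbccaa => bbca => bb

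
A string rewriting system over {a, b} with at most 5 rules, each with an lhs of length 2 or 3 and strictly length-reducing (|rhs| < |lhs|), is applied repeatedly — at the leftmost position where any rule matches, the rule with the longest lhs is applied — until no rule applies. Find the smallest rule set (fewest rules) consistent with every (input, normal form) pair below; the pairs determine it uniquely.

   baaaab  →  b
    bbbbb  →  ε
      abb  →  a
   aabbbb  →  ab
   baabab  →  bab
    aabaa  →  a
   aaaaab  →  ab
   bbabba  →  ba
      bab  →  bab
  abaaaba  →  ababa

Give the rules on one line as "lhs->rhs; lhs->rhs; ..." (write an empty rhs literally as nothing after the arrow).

  | baaaab => baab => b
  | bbbbb => abbb => aab => ε
  | abb => aa => a
  | aabbbb => bbb => ab

aa->a; aaa->a; aab->; bb->a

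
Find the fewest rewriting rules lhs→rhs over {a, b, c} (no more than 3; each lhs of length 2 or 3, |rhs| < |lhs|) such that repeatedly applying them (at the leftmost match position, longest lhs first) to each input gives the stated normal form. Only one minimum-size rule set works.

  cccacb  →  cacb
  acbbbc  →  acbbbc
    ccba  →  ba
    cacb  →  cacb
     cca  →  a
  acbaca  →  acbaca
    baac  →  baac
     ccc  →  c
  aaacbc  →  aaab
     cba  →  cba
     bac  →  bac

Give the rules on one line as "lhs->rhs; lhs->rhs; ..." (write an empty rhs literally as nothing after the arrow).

  | cccacb => cacb
  | acbbbc
  | ccba => ba
  | cacb

cbc->b; cc->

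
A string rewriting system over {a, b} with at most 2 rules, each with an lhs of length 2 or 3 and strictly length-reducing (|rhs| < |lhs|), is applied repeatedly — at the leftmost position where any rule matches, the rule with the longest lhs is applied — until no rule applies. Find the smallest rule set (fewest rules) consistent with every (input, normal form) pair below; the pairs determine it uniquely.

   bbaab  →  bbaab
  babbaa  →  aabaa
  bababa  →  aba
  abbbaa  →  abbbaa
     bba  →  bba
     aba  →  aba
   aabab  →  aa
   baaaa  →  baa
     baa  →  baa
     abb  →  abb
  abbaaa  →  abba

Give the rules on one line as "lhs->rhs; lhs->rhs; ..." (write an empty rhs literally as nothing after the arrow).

  | bbaab
  | babbaa => aabaa
  | bababa => aaaba => aba
  | abbbaa

aaa->a; bab->aa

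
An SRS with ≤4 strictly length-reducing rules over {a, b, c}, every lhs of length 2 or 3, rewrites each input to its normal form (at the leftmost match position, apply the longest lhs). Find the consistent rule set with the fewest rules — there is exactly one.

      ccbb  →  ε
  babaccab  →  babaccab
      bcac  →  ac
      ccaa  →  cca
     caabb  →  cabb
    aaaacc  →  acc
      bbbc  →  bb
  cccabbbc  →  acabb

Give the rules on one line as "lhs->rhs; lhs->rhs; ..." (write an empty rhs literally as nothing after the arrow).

aa->a; bc->; cb->; ccc->ac

  | ccbb => cb => ε
  | babaccab
  | bcac => ac
  | ccaa => cca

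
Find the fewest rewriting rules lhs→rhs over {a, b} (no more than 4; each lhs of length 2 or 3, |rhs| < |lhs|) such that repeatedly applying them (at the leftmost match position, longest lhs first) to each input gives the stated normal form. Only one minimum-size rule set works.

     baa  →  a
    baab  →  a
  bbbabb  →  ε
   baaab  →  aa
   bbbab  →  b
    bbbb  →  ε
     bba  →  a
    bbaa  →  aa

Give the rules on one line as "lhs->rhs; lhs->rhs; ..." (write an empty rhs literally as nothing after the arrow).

  | baa => a
  | baab => ab => a
  | bbbabb => babb => bb => ε
  | baaab => aab => aa

ab->a; ba->; bb->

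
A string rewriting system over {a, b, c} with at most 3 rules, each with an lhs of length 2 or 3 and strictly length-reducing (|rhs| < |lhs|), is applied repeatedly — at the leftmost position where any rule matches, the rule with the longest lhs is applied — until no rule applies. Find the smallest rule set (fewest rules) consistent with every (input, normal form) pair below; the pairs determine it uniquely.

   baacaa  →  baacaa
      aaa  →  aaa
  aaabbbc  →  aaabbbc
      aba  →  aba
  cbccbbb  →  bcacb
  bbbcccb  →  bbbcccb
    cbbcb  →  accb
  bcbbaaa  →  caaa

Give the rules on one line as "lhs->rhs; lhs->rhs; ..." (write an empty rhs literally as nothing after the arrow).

  | baacaa
  | aaa
  | aaabbbc
  | aba

bac->c; cbb->ac; cbc->bc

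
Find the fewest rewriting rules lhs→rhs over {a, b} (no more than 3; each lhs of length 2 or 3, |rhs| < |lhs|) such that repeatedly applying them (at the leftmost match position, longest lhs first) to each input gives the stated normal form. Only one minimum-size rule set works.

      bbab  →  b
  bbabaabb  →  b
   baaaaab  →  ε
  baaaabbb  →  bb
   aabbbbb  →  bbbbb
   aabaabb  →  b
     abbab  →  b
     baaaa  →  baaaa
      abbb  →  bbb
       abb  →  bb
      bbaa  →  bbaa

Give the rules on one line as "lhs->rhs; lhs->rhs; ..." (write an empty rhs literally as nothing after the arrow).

  | bbab => b
  | bbabaabb => baabb => babb => b
  | baaaaab => baaaab => baaab => baab => bab => ε
  | baaaabbb => baaabbb => baabbb => babbb => bb

ab->b; bab->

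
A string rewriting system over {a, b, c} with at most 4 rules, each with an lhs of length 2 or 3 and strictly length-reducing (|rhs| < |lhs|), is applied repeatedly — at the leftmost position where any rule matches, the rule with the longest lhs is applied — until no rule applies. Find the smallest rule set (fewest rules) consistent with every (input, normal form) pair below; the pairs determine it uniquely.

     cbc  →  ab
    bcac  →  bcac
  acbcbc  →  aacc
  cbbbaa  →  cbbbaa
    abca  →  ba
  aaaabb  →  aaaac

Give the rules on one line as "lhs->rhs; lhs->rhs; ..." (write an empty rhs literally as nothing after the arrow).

  | cbc => ab
  | bcac
  | acbcbc => aabbc => aacc
  | cbbbaa

abb->ac; abc->b; cbc->ab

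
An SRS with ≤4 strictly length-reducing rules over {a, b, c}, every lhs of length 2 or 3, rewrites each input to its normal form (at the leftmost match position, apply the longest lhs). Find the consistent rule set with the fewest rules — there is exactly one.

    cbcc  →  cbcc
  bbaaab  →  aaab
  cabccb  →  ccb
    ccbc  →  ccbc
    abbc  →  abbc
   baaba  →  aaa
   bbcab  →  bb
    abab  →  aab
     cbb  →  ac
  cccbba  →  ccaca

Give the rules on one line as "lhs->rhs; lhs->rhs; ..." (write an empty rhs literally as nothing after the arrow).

  | cbcc
  | bbaaab => baaab => aaab
  | cabccb => ccb
  | ccbc

ba->a; cab->; cbb->ac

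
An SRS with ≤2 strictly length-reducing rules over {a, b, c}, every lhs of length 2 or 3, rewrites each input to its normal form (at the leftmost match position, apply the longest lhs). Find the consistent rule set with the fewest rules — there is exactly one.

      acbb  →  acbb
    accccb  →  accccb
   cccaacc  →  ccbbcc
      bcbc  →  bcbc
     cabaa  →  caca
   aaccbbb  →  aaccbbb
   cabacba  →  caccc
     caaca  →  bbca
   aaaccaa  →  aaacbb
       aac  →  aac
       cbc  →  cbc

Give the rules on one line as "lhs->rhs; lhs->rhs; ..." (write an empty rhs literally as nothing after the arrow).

ba->c; caa->bb

  | acbb
  | accccb
  | cccaacc => ccbbcc
  | bcbc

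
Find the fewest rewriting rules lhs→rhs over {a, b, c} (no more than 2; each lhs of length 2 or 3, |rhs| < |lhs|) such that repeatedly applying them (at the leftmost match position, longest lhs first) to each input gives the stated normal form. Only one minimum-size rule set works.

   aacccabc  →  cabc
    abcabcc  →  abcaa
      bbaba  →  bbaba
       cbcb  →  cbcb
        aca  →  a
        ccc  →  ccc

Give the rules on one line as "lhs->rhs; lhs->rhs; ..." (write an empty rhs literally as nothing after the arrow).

  | aacccabc => accabc => cabc
  | abcabcc => abcaa
  | bbaba
  | cbcb

ac->; bcc->a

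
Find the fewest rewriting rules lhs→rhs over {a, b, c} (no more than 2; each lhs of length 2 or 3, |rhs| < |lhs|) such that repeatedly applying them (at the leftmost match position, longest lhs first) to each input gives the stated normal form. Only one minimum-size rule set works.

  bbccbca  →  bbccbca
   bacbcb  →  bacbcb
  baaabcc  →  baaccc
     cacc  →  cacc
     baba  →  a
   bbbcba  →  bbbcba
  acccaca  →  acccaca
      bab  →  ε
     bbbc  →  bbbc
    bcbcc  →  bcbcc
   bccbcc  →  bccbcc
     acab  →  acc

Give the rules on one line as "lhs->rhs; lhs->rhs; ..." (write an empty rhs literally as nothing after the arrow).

  | bbccbca
  | bacbcb
  | baaabcc => baaccc
  | cacc

ab->c; bab->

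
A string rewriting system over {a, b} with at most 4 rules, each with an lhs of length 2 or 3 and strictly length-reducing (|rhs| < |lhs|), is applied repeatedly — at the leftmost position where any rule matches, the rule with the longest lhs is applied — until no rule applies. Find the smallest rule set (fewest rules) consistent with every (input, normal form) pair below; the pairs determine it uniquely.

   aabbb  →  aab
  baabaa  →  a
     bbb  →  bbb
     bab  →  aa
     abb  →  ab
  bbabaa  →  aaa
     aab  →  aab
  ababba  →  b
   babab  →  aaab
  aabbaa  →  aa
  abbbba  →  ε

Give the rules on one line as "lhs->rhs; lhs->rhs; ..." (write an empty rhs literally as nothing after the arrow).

  | aabbb => aabb => aab
  | baabaa => abaa => a
  | bbb
  | bab => aa

aba->; abb->ab; ba->; bab->aa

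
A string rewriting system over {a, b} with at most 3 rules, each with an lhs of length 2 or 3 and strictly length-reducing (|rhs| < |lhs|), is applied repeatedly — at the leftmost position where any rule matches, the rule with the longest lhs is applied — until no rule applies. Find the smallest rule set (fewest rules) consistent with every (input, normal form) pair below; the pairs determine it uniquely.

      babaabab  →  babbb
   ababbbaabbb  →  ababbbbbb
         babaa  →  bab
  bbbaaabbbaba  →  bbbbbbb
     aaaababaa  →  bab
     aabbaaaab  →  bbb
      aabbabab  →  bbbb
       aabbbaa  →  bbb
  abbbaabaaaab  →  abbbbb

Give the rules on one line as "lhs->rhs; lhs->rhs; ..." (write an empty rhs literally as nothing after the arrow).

aa->; bba->bb

  | babaabab => babbab => babbb
  | ababbbaabbb => ababbbabbb => ababbbbbb
  | babaa => bab
  | bbbaaabbbaba => bbbaabbbaba => bbbabbbaba => bbbbbbaba => bbbbbbba => bbbbbbb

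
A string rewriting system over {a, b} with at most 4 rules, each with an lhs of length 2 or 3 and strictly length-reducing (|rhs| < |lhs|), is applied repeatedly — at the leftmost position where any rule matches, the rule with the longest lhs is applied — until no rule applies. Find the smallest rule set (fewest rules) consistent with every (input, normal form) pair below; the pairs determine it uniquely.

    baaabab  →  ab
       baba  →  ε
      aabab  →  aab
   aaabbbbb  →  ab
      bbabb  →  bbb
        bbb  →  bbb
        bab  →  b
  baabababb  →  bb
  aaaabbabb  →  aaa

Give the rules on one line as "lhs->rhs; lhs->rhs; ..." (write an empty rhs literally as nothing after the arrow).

  | baaabab => abab => ab
  | baba => ba => ε
  | aabab => aab
  | aaabbbbb => aabbb => ab

abb->; ba->; baa->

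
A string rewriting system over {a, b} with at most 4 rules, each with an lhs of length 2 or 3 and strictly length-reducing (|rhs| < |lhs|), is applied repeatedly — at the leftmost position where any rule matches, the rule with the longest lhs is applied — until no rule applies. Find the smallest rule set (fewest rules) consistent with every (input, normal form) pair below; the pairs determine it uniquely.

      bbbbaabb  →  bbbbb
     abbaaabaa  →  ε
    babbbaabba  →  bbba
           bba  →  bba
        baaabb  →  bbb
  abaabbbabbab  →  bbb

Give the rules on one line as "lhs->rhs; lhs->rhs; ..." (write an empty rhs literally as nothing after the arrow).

  | bbbbaabb => bbbbb
  | abbaaabaa => abaaabaa => aaaabaa => abaa => aaa => ε
  | babbbaabba => babbaabba => babaabba => baaabba => bbba
  | bba

aaa->; aab->; ab->a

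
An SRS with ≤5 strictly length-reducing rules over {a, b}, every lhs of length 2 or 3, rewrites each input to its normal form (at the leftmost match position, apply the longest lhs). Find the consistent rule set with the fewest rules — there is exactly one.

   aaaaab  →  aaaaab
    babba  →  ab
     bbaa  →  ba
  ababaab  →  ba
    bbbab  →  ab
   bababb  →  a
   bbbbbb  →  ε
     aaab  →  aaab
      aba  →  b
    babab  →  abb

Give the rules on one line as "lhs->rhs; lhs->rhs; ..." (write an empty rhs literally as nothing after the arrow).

aba->b; baa->ab; bab->ba; bbb->

  | aaaaab
  | babba => baba => baa => ab
  | bbaa => bab => ba
  | ababaab => bbaab => babb => bab => ba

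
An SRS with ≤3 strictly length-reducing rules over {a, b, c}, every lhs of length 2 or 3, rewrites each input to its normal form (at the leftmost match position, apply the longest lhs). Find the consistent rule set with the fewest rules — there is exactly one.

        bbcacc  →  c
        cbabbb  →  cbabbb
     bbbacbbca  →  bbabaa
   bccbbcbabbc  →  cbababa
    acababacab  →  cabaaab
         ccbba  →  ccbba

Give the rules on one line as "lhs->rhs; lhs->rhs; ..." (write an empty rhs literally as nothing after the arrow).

  | bbcacc => baacc => bacc => bcc => ac => c
  | cbabbb
  | bbbacbbca => bbbcbbca => bbabbca => bbabaa
  | bccbbcbabbc => acbbcbabbc => cbbcbabbc => cbababbc => cbababa

ac->c; bc->a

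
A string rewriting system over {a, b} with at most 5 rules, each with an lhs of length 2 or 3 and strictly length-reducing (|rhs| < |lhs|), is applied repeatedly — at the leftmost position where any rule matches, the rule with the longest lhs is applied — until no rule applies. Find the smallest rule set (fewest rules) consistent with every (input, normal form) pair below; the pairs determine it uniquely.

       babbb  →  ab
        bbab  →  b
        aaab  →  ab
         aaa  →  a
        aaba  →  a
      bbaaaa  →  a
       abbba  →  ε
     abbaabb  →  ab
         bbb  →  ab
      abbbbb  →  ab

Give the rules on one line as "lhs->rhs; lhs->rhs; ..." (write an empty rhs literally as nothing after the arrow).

  | babbb => abbb => abb => ab
  | bbab => aab => b
  | aaab => ab
  | aaa => a

aa->; abb->ab; ba->a; bb->a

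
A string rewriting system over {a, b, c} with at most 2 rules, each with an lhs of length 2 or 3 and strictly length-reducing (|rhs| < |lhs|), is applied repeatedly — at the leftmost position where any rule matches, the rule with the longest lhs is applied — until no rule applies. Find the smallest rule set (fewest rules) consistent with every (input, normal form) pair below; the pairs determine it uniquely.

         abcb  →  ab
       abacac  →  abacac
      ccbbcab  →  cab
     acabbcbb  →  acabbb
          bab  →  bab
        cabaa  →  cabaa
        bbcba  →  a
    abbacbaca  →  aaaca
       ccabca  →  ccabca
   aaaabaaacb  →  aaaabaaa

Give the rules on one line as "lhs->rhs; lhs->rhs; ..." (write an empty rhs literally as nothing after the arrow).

bba->a; cb->

  | abcb => ab
  | abacac
  | ccbbcab => cbcab => cab
  | acabbcbb => acabbb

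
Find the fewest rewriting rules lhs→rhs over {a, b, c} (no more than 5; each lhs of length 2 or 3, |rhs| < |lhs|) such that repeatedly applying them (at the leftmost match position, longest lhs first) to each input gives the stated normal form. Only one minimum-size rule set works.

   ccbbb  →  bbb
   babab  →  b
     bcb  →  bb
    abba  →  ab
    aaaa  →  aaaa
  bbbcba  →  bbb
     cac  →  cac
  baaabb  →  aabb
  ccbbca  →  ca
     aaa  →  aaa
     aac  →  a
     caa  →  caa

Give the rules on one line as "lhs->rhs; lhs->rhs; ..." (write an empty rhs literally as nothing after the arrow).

aac->a; ba->; bca->ca; cb->b

  | ccbbb => cbbb => bbb
  | babab => bab => b
  | bcb => bb
  | abba => ab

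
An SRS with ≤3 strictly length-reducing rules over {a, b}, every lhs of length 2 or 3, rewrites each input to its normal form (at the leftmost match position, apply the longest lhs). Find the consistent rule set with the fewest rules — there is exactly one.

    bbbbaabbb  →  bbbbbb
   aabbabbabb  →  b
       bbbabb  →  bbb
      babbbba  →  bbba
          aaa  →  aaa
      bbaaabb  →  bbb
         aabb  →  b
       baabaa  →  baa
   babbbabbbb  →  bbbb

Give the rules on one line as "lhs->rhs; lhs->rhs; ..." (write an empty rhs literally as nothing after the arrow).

  | bbbbaabbb => bbbbbb
  | aabbabbabb => babbabb => babb => b
  | bbbabb => bbb
  | babbbba => bbba

aab->; ab->b; abb->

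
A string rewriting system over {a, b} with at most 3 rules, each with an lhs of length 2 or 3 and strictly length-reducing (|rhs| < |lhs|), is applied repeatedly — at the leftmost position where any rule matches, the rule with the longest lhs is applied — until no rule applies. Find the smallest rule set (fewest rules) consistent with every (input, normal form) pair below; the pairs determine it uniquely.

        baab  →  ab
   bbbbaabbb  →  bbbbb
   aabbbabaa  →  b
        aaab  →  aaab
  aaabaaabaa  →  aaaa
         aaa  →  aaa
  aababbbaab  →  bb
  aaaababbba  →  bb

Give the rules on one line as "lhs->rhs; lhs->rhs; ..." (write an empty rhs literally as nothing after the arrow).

  | baab => ab
  | bbbbaabbb => bbbabbb => bbbbb
  | aabbbabaa => abbbabaa => bbbabaa => bbbaa => bba => b
  | aaab

aba->; abb->bb; ba->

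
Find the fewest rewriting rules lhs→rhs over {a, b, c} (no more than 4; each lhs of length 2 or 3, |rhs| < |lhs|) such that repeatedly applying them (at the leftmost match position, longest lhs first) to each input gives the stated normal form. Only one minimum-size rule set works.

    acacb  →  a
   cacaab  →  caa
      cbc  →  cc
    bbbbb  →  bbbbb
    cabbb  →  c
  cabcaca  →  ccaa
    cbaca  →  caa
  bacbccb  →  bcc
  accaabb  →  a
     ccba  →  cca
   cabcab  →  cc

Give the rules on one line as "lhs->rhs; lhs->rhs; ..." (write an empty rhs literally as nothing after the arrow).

ab->; ac->a; cb->c

  | acacb => aacb => aab => a
  | cacaab => caaab => caa
  | cbc => cc
  | bbbbb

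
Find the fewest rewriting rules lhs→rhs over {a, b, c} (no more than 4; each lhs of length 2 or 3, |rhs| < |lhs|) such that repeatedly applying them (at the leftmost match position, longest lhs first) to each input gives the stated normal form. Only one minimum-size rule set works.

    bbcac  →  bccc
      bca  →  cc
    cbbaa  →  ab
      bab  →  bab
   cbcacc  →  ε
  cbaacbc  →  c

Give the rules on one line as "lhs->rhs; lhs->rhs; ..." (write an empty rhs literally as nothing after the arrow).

aa->; acc->b; bca->cc; cb->a

  | bbcac => bccc
  | bca => cc
  | cbbaa => abaa => ab
  | bab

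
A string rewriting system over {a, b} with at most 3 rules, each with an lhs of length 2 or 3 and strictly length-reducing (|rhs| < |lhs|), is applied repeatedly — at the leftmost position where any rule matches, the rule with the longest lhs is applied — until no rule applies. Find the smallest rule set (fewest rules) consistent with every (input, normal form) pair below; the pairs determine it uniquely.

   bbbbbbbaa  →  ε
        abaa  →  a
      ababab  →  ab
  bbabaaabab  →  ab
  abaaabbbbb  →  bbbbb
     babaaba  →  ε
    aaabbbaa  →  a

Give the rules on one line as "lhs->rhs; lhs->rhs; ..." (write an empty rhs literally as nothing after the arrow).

  | bbbbbbbaa => bbbbbbaa => bbbbbaa => bbbbaa => bbbaa => bbaa => baa => aa => ε
  | abaa => aaa => a
  | ababab => aabab => bab => ab
  | bbabaaabab => babaaabab => abaaabab => aaaabab => aabab => bab => ab

aa->; ba->a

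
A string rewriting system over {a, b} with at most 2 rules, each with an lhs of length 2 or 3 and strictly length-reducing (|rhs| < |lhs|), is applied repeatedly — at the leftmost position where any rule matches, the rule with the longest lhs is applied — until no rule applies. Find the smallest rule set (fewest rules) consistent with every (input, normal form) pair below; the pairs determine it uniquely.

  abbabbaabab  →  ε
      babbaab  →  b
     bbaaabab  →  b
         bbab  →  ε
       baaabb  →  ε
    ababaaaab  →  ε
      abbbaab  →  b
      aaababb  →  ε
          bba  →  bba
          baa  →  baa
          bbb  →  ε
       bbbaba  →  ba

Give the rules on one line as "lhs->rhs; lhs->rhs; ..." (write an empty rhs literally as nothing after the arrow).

  | abbabbaabab => bbabbaabab => bbbbaabab => baabab => babab => bbab => bbb => ε
  | babbaab => bbbaab => aab => ab => b
  | bbaaabab => bbaabab => bbabab => bbbab => ab => b
  | bbab => bbb => ε

ab->b; bbb->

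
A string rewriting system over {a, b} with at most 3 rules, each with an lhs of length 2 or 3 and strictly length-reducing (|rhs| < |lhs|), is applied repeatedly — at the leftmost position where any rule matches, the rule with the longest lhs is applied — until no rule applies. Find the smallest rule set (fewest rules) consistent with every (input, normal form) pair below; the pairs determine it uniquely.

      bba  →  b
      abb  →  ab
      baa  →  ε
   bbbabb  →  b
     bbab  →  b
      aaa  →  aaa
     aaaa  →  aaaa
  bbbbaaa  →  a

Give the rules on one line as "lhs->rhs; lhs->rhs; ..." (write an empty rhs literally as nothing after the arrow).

ba->b; baa->; bb->b

  | bba => ba => b
  | abb => ab
  | baa => ε
  | bbbabb => bbabb => babb => bbb => bb => b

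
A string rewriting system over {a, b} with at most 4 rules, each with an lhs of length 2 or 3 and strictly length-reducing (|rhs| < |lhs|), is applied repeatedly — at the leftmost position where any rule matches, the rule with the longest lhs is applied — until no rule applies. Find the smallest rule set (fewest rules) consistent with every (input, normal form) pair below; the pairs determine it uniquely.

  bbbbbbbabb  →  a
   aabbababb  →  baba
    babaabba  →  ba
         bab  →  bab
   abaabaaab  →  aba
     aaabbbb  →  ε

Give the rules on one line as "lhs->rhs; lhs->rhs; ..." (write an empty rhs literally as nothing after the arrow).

aab->; bb->; bba->bb; bbb->ab

  | bbbbbbbabb => abbbbbabb => aabbbabb => bbabb => bbbb => abb => a
  | aabbababb => bababb => baba
  | babaabba => babba => babb => ba
  | bab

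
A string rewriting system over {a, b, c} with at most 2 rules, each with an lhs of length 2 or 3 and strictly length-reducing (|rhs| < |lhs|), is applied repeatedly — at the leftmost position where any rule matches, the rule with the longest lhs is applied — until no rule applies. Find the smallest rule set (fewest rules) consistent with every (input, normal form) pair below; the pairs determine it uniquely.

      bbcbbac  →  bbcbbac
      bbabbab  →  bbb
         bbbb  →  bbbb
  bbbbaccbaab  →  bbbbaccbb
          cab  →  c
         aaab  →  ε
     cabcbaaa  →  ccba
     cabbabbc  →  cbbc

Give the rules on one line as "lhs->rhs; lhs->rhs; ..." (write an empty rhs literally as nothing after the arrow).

  | bbcbbac
  | bbabbab => bbbab => bbb
  | bbbb
  | bbbbaccbaab => bbbbaccbb

aa->; ab->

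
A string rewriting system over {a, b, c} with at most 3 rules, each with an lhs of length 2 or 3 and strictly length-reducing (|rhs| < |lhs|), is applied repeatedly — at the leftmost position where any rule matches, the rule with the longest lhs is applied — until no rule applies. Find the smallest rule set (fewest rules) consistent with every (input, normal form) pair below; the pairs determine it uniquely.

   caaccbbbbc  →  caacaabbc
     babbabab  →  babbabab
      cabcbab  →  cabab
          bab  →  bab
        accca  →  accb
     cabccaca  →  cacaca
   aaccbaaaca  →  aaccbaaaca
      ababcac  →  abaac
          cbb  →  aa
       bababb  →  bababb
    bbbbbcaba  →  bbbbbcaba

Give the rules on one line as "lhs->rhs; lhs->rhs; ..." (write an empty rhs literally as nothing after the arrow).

  | caaccbbbbc => caacaabbc
  | babbabab
  | cabcbab => cabab
  | bab

abc->a; cbb->aa; cca->cb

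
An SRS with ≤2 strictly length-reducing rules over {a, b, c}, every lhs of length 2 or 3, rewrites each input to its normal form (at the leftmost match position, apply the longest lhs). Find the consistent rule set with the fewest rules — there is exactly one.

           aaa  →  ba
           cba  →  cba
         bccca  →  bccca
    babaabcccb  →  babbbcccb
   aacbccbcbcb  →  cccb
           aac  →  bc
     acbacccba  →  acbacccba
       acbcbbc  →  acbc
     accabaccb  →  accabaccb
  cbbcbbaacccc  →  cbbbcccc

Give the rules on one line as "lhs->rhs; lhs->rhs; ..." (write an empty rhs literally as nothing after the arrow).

  | aaa => ba
  | cba
  | bccca
  | babaabcccb => babbbcccb

aa->b; bcb->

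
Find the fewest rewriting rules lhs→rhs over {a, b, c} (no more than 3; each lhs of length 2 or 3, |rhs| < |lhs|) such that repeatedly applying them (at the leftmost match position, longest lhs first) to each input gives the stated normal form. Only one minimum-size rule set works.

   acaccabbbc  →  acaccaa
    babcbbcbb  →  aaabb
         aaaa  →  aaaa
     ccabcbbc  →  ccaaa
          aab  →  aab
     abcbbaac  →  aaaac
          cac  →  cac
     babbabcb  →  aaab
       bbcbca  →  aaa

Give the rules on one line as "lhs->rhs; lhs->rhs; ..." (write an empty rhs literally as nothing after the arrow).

ba->a; bc->a

  | acaccabbbc => acaccabba => acaccaba => acaccaa
  | babcbbcbb => abcbbcbb => aabbcbb => aababb => aaabb
  | aaaa
  | ccabcbbc => ccaabbc => ccaaba => ccaaa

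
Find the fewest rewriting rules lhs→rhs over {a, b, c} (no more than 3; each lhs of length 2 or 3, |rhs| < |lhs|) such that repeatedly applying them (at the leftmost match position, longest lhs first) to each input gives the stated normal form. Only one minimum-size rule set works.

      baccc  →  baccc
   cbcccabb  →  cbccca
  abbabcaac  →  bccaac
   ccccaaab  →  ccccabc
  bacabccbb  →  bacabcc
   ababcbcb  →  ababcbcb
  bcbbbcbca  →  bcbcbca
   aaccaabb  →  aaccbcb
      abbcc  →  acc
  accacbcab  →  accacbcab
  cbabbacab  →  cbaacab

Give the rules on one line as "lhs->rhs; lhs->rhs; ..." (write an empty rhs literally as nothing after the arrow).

aab->bc; bb->

  | baccc
  | cbcccabb => cbccca
  | abbabcaac => aabcaac => bccaac
  | ccccaaab => ccccabc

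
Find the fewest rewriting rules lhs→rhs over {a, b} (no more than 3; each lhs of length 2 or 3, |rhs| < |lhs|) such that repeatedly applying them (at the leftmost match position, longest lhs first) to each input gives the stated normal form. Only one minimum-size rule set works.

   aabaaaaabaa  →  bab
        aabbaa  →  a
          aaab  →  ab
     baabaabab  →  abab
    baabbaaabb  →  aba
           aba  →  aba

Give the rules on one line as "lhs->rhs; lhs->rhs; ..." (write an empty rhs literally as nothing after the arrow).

aa->; abb->a; bb->a

  | aabaaaaabaa => baaaaabaa => baaabaa => babaa => bab
  | aabbaa => bbaa => aaa => a
  | aaab => ab
  | baabaabab => bbaabab => aaabab => abab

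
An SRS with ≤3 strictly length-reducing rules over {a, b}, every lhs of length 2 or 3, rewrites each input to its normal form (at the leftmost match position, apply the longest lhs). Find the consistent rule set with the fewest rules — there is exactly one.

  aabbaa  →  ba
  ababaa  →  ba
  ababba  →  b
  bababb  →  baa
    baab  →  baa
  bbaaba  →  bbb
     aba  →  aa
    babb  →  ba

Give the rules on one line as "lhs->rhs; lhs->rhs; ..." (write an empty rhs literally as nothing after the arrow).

aaa->b; ab->a

  | aabbaa => aabaa => aaaa => ba
  | ababaa => aabaa => aaaa => ba
  | ababba => aabba => aaba => aaa => b
  | bababb => baabb => baab => baa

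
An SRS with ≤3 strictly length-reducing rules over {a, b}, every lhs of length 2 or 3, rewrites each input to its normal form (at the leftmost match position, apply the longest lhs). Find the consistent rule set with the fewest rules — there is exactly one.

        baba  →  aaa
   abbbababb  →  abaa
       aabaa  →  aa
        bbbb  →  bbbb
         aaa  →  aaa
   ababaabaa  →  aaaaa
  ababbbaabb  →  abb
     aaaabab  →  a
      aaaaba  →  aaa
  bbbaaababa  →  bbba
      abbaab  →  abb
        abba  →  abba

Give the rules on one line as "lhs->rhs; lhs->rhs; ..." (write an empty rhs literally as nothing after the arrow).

  | baba => aaa
  | abbbababb => abbaaabb => abbab => abaa
  | aabaa => aa
  | bbbb

aab->; bab->aa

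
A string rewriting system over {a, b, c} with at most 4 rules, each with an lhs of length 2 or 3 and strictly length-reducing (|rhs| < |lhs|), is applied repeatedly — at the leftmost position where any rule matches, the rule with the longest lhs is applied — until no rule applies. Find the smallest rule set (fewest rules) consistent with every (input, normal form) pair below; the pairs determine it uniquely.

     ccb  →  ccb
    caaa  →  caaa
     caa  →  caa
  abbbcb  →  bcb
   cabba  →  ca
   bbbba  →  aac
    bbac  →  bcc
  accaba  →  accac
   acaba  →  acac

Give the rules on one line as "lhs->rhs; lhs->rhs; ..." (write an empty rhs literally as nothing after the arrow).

abb->; ba->c; bbb->aa

  | ccb
  | caaa
  | caa
  | abbbcb => bcb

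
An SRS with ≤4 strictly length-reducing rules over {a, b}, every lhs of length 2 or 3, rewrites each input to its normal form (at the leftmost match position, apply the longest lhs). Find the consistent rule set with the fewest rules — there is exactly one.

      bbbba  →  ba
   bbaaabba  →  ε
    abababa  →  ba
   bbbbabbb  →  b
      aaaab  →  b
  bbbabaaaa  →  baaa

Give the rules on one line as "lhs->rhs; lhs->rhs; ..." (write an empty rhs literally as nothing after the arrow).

  | bbbba => ba
  | bbaaabba => aabba => abba => bba => ε
  | abababa => bbaba => ba
  | bbbbabbb => babbb => bbbb => b

ab->b; aba->b; bba->; bbb->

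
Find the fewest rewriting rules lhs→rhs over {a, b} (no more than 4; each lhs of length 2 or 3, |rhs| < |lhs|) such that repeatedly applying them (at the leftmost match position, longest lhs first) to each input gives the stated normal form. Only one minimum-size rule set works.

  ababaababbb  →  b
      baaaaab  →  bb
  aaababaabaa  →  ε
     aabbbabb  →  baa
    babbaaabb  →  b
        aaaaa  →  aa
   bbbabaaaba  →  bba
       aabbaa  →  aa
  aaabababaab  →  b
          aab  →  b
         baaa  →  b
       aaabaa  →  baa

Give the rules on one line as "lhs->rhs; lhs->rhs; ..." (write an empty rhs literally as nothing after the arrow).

  | ababaababbb => babaababbb => bbaababbb => bbababbb => bbbabbb => aabbb => aaab => b
  | baaaaab => baab => bab => bb
  | aaababaabaa => babaabaa => bbaabaa => bbabaa => bbbaa => aaa => ε
  | aabbbabb => aaababb => babb => baa

aaa->; ab->b; abb->aa; bbb->a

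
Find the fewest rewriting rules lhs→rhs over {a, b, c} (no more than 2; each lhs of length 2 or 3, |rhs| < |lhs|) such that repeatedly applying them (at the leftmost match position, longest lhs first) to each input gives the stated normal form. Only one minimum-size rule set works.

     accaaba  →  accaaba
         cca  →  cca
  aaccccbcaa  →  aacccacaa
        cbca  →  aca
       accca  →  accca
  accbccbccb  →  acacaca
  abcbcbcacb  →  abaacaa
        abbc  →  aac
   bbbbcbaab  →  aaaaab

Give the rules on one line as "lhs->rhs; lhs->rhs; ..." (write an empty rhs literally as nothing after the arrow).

bb->a; cb->a

  | accaaba
  | cca
  | aaccccbcaa => aacccacaa
  | cbca => aca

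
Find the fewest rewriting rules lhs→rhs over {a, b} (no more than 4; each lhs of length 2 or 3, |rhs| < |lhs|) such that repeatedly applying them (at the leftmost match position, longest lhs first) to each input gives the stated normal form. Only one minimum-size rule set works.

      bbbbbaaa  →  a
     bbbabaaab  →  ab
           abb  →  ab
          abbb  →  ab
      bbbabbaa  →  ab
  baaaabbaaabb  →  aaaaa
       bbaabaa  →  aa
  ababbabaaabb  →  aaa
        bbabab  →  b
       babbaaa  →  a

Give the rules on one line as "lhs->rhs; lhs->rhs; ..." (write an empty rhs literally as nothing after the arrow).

aab->aa; ba->; baa->ab; bb->b

  | bbbbbaaa => bbbbaaa => bbbaaa => bbaaa => baaa => aba => a
  | bbbabaaab => bbabaaab => babaaab => baaab => abab => ab
  | abb => ab
  | abbb => abb => ab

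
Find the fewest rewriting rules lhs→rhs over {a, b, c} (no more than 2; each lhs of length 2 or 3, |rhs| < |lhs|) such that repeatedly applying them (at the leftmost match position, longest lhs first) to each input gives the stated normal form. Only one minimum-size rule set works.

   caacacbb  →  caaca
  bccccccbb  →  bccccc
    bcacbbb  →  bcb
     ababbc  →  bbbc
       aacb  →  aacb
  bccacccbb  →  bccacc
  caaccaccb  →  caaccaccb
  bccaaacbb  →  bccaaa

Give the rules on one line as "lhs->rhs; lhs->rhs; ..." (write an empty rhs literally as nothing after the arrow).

  | caacacbb => caaca
  | bccccccbb => bccccc
  | bcacbbb => bcab => bcb
  | ababbc => babbc => bbbc

ab->b; cbb->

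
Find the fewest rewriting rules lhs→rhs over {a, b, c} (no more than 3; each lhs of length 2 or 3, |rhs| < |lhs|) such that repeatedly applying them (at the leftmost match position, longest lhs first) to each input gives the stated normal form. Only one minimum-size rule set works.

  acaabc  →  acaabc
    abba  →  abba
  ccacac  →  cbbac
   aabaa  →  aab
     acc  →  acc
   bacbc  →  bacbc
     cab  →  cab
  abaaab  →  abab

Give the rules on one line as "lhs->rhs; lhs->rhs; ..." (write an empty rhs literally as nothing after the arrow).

  | acaabc
  | abba
  | ccacac => cbbac
  | aabaa => aab

baa->b; cac->bb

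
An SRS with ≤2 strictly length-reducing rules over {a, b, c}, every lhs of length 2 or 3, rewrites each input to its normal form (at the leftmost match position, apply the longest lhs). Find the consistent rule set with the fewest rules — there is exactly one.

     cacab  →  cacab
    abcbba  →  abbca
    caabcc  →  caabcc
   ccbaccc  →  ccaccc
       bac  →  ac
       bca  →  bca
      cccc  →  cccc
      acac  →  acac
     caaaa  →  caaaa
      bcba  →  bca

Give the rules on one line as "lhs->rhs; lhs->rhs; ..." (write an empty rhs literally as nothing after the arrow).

  | cacab
  | abcbba => abbca
  | caabcc
  | ccbaccc => ccaccc

ba->a; cbb->bc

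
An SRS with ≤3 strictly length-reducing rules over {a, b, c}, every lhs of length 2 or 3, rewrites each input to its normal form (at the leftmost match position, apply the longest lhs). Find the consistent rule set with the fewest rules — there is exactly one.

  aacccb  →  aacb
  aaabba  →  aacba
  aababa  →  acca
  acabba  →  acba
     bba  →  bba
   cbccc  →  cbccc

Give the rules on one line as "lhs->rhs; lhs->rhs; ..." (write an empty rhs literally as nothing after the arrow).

ab->c; ccb->cb

  | aacccb => aaccb => aacb
  | aaabba => aacba
  | aababa => acaba => acca
  | acabba => accba => acba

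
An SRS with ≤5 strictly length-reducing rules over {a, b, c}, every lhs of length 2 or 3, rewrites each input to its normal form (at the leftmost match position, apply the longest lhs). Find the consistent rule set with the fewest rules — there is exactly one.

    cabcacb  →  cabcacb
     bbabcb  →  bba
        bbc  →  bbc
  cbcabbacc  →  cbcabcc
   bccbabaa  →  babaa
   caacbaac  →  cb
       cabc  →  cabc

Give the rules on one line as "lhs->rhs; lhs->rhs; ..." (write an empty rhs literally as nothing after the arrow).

aac->; bac->c; bcb->; ccb->

  | cabcacb
  | bbabcb => bba
  | bbc
  | cbcabbacc => cbcabcc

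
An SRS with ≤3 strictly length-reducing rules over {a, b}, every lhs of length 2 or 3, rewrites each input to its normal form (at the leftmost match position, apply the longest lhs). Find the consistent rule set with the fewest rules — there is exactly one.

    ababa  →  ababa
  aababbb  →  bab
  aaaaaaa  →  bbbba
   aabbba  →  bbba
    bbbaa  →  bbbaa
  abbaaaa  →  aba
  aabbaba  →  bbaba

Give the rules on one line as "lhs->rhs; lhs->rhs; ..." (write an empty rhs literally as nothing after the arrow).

aaa->bb; aab->b; abb->ab

  | ababa
  | aababbb => babbb => babb => bab
  | aaaaaaa => bbaaaa => bbbba
  | aabbba => bbba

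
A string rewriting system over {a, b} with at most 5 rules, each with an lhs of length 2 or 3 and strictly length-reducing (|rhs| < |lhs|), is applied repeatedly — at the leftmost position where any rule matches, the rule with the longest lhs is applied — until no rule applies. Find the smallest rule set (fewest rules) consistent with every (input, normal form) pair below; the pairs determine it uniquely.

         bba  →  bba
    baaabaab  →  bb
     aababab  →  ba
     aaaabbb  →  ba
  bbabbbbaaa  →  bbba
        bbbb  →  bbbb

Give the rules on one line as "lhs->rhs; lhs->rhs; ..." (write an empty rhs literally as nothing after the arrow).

  | bba
  | baaabaab => babbaab => babaab => bbaab => bb
  | aababab => abab => bab => ba
  | aaaabbb => ababbb => babbb => babb => bab => ba

aaa->ab; aab->; ab->a; aba->ba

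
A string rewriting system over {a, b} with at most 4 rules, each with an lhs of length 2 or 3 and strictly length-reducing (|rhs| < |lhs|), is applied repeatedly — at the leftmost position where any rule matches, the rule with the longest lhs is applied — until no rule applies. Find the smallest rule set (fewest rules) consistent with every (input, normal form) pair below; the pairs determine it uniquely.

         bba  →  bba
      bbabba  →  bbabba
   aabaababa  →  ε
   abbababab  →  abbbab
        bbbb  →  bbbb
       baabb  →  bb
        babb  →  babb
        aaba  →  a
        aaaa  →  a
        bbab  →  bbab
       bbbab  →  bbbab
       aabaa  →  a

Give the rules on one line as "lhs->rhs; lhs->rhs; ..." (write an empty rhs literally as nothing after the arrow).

aa->a; aab->; aba->

  | bba
  | bbabba
  | aabaababa => aababa => aba => ε
  | abbababab => abbbab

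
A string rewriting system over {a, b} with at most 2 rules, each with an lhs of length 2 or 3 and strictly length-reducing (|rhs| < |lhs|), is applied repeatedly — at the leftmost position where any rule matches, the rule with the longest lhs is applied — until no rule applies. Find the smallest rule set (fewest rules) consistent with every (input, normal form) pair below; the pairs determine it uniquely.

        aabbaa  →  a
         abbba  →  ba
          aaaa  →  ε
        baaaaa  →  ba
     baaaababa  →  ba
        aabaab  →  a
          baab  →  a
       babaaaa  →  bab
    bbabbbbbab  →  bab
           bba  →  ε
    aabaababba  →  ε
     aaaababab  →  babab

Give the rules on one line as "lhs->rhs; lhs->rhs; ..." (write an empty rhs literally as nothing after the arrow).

aa->; bb->a

  | aabbaa => bbaa => aaa => a
  | abbba => aaba => ba
  | aaaa => aa => ε
  | baaaaa => baaa => ba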